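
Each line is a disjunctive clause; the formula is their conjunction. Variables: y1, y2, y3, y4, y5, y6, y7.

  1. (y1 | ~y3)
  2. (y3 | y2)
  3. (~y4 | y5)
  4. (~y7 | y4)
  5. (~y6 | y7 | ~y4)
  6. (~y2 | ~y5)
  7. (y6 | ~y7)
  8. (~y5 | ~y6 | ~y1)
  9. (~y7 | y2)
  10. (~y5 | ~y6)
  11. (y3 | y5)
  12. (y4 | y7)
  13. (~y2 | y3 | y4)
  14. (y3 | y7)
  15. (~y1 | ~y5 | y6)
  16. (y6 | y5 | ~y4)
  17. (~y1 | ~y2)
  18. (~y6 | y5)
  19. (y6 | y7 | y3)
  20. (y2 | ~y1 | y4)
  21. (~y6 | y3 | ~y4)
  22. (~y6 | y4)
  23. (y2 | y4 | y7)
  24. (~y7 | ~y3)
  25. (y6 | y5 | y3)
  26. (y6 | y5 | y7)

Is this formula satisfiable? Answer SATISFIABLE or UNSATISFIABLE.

y6 = True:
  propagation gives y5=False; an empty clause results — contradiction.
y6 = False:
  propagation gives y7=False, y4=True, y5=True, y2=False; an empty clause results — contradiction.
Every branch closes, so no satisfying assignment exists.

UNSATISFIABLE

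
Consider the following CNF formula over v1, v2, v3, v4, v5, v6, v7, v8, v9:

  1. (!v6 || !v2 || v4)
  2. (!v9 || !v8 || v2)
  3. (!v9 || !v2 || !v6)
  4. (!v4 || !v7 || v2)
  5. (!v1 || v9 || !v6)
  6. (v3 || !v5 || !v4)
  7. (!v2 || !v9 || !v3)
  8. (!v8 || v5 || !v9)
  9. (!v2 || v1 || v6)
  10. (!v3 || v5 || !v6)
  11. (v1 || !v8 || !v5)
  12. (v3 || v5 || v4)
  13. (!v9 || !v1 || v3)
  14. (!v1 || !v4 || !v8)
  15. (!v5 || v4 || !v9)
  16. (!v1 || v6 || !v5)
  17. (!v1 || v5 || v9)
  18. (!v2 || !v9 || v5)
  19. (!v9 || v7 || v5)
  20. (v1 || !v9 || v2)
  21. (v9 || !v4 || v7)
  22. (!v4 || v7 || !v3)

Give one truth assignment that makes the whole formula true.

Pure literal: v8 appears only negated; assign v8 = False.
Branch on v1: take v1 = False.
Branch on v2: take v2 = True.
  then v6 is forced to True.
  then v4 is forced to True.
  then v9 is forced to False.
  then v7 is forced to True.
Branch on v3: take v3 = True.
  then v5 is forced to True.
Check each clause:
  1. (!v2 || v4 || !v6) — v4 is true.
  2. (!v9 || v2 || !v8) — !v8 is true.
  3. (!v9 || !v2 || !v6) — !v9 is true.
  4. (v2 || !v7 || !v4) — v2 is true.
  5. (!v6 || !v1 || v9) — !v1 is true.
  6. (v3 || !v4 || !v5) — v3 is true.
  7. (!v9 || !v3 || !v2) — !v9 is true.
  8. (!v8 || v5 || !v9) — !v8 is true.
  9. (v6 || v1 || !v2) — v6 is true.
  10. (!v6 || !v3 || v5) — v5 is true.
  11. (!v8 || !v5 || v1) — !v8 is true.
  12. (v5 || v4 || v3) — v3 is true.
  13. (!v1 || v3 || !v9) — v3 is true.
  14. (!v1 || !v8 || !v4) — !v8 is true.
  15. (v4 || !v9 || !v5) — v4 is true.
  16. (!v1 || !v5 || v6) — !v1 is true.
  17. (!v1 || v9 || v5) — v5 is true.
  18. (!v9 || v5 || !v2) — v5 is true.
  19. (!v9 || v7 || v5) — v7 is true.
  20. (v1 || v2 || !v9) — v2 is true.
  21. (v7 || v9 || !v4) — v7 is true.
  22. (!v4 || !v3 || v7) — v7 is true.

v1=0, v2=1, v3=1, v4=1, v5=1, v6=1, v7=1, v8=0, v9=0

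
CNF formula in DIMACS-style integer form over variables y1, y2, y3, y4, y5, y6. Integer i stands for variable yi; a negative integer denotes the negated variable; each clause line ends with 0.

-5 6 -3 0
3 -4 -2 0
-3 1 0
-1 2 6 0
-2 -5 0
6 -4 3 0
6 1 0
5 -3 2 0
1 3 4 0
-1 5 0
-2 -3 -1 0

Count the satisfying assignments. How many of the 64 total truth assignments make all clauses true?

6

The models are:
  y1=F y2=F y3=F y4=T y5=F y6=T
  y1=F y2=F y3=F y4=T y5=T y6=T
  y1=T y2=F y3=F y4=F y5=T y6=T
  y1=T y2=F y3=F y4=T y5=T y6=T
  y1=T y2=F y3=T y4=F y5=T y6=T
  y1=T y2=F y3=T y4=T y5=T y6=T
Count: 6.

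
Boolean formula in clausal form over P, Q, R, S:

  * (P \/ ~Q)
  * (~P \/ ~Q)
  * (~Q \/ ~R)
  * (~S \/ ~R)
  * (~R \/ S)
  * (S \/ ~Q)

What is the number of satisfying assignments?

4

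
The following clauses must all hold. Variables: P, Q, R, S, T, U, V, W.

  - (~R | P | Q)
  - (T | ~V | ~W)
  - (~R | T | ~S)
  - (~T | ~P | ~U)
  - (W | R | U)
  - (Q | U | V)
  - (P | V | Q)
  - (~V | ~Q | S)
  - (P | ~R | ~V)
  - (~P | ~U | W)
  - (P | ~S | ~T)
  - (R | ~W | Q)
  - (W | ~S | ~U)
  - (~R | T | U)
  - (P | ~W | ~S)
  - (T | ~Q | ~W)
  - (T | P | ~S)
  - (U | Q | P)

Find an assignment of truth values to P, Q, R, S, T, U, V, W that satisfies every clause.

P = True, Q = True, R = False, S = False, T = True, U = False, V = False, W = True

Branch on P: take P = True.
Branch on Q: take Q = True.
The remaining clauses are satisfied by R = False, S = False, T = True, U = False, V = False, W = True.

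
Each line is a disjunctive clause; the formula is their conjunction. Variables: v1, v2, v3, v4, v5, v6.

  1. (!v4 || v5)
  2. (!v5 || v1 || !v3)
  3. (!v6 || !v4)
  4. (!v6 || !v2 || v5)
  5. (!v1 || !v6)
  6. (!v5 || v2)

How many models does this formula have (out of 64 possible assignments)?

Case analysis on v5 and v6:
  v5=T, v6=T: remaining (v1,v2,v3,v4) ∈ {(F,T,F,F)} — 1.
  v5=T, v6=F: v4 free; 3 ways for (v1,v2,v3) × 2^1 = 6.
  v5=F, v6=T: remaining (v1,v2,v3,v4) ∈ {(F,F,F,F); (F,F,T,F)} — 2.
  v5=F, v6=F: forces v4=F; v1, v2, v3 free → 2^3 = 8.
Total: 1 + 6 + 2 + 8 = 17.

17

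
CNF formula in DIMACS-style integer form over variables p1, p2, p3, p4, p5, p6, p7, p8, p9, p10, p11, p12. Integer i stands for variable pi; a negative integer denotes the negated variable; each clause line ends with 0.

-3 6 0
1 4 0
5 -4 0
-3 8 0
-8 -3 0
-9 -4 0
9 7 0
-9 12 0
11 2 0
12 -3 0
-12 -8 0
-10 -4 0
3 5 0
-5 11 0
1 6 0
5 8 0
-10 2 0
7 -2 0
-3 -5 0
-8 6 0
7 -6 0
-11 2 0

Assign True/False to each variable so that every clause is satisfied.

Pure literal: p1 appears only positively; assign p1 = True.
Pure literal: p7 appears only positively; assign p7 = True.
Set p2 = True and propagate.
Branch on p3: take p3 = False.
  then p5 is forced to True.
  then p11 is forced to True.
Branch on p4: take p4 = False.
The remaining clauses are satisfied by p6 = True, p8 = True, p9 = False, p10 = True, p12 = False.

p1=1, p2=1, p3=0, p4=0, p5=1, p6=1, p7=1, p8=1, p9=0, p10=1, p11=1, p12=0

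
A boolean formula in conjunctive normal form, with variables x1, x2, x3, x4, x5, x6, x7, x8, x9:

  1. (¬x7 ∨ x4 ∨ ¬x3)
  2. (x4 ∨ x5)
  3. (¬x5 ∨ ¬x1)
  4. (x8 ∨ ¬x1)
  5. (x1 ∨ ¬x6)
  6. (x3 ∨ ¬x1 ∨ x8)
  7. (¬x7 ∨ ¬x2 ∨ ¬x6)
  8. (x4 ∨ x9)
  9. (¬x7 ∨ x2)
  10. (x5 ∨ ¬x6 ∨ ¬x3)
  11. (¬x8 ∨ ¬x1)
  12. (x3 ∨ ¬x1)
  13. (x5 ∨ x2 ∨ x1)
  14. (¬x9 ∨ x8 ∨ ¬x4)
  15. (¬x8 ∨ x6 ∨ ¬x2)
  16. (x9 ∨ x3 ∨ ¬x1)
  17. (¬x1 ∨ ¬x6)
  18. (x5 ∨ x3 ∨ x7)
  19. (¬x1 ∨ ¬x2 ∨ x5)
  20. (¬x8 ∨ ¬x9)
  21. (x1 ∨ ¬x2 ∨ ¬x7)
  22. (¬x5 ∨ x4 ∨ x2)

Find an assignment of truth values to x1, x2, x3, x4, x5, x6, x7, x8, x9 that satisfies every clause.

x1=False, x2=True, x3=False, x4=False, x5=True, x6=False, x7=False, x8=False, x9=True

Branch on x1: take x1 = False.
  then x6 is forced to False.
For the remaining variables, x2 = True, x3 = False, x4 = False, x5 = True, x7 = False, x8 = False, x9 = True works.
Check each clause:
  1. (¬x7 ∨ x4 ∨ ¬x3) — ¬x7 is true.
  2. (x4 ∨ x5) — x5 is true.
  3. (¬x5 ∨ ¬x1) — ¬x1 is true.
  4. (x8 ∨ ¬x1) — ¬x1 is true.
  5. (¬x6 ∨ x1) — ¬x6 is true.
  6. (¬x1 ∨ x8 ∨ x3) — ¬x1 is true.
  7. (¬x6 ∨ ¬x2 ∨ ¬x7) — ¬x7 is true.
  8. (x9 ∨ x4) — x9 is true.
  9. (¬x7 ∨ x2) — ¬x7 is true.
  10. (¬x6 ∨ x5 ∨ ¬x3) — ¬x3 is true.
  11. (¬x1 ∨ ¬x8) — ¬x8 is true.
  12. (x3 ∨ ¬x1) — ¬x1 is true.
  13. (x2 ∨ x5 ∨ x1) — x2 is true.
  14. (¬x9 ∨ ¬x4 ∨ x8) — ¬x4 is true.
  15. (¬x8 ∨ x6 ∨ ¬x2) — ¬x8 is true.
  16. (¬x1 ∨ x9 ∨ x3) — x9 is true.
  17. (¬x6 ∨ ¬x1) — ¬x6 is true.
  18. (x5 ∨ x7 ∨ x3) — x5 is true.
  19. (x5 ∨ ¬x1 ∨ ¬x2) — x5 is true.
  20. (¬x9 ∨ ¬x8) — ¬x8 is true.
  21. (¬x2 ∨ x1 ∨ ¬x7) — ¬x7 is true.
  22. (x4 ∨ ¬x5 ∨ x2) — x2 is true.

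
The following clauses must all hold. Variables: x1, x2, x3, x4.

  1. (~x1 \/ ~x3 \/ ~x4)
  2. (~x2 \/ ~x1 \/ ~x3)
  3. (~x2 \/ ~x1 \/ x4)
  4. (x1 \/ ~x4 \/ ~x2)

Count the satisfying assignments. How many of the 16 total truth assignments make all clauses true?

10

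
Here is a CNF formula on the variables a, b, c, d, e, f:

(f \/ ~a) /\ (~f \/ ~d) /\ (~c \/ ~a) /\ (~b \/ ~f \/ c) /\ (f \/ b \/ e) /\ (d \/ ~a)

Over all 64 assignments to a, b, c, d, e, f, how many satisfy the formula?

18

Case analysis on f and a:
  f=T, a=T: a clause becomes empty — 0.
  f=T, a=F: e free; 3 ways for (b,c,d) × 2^1 = 6.
  f=F, a=T: a clause becomes empty — 0.
  f=F, a=F: c, d free; 3 ways for (b,e) × 2^2 = 12.
Total: 0 + 6 + 0 + 12 = 18.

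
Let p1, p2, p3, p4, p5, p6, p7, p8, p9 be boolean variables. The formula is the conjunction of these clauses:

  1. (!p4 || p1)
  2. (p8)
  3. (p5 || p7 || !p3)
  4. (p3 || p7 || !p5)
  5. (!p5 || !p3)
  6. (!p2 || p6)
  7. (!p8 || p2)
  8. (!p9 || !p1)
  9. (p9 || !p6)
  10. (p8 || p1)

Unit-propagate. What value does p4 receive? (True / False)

Unit clause (p8) sets p8 = True.
In (p2 || !p8), !p8 is now false; p2 must hold, so p2 = True.
In (!p2 || p6), !p2 is now false; p6 must hold, so p6 = True.
(p9 || !p6): since p6 = True, the clause reduces to (p9). p9 = True.
From (!p9 || !p1) and p9 = True: p1 = False.
(!p4 || p1) with p1 = False leaves only !p4, so p4 = False.

False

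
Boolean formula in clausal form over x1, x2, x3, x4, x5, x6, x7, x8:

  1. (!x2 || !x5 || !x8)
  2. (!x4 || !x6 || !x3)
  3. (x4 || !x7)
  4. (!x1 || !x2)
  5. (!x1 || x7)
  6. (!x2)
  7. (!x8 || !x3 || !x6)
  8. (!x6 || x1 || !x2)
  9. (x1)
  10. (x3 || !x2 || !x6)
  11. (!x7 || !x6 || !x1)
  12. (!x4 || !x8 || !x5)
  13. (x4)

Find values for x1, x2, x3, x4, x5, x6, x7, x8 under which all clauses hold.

x1=True, x2=False, x3=False, x4=True, x5=False, x6=False, x7=True, x8=True

Check each clause:
  1. (!x5 || !x2 || !x8) — !x5 is true.
  2. (!x4 || !x6 || !x3) — !x6 is true.
  3. (!x7 || x4) — x4 is true.
  4. (!x1 || !x2) — !x2 is true.
  5. (!x1 || x7) — x7 is true.
  6. (!x2) — !x2 is true.
  7. (!x6 || !x8 || !x3) — !x6 is true.
  8. (x1 || !x2 || !x6) — x1 is true.
  9. (x1) — x1 is true.
  10. (!x6 || x3 || !x2) — !x6 is true.
  11. (!x1 || !x7 || !x6) — !x6 is true.
  12. (!x5 || !x4 || !x8) — !x5 is true.
  13. (x4) — x4 is true.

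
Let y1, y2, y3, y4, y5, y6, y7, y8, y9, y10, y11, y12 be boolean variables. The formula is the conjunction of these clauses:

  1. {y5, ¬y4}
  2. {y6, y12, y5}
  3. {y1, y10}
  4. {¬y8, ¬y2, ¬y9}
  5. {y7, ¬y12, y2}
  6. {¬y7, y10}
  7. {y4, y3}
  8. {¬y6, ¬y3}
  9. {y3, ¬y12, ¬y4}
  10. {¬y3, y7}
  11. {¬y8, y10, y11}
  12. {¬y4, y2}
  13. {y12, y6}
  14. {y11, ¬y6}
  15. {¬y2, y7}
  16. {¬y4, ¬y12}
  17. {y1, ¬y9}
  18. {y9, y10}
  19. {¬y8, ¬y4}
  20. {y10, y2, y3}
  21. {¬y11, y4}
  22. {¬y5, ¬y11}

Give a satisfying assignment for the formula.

Pure literal: y1 appears only positively; assign y1 = True.
Pure literal: y8 appears only negated; assign y8 = False.
Set y2 = True and propagate.
  then y7 is forced to True.
  then y10 is forced to True.
Try y3 = True.
  then y6 is forced to False.
  then y12 is forced to True.
  then y4 is forced to False.
  then y11 is forced to False.
y5, y9 are now unconstrained; take y5 = False, y9 = False.
Every clause has at least one true literal under this assignment.

y1=True, y2=True, y3=True, y4=False, y5=False, y6=False, y7=True, y8=False, y9=False, y10=True, y11=False, y12=True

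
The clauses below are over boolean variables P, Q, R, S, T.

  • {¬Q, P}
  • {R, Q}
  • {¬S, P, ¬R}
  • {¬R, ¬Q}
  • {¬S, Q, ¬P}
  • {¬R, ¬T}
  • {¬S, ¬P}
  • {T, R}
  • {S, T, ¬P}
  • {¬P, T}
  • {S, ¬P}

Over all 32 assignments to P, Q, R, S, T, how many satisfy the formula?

1

The models are:
  P=0 Q=0 R=1 S=0 T=0
That's 1 in total.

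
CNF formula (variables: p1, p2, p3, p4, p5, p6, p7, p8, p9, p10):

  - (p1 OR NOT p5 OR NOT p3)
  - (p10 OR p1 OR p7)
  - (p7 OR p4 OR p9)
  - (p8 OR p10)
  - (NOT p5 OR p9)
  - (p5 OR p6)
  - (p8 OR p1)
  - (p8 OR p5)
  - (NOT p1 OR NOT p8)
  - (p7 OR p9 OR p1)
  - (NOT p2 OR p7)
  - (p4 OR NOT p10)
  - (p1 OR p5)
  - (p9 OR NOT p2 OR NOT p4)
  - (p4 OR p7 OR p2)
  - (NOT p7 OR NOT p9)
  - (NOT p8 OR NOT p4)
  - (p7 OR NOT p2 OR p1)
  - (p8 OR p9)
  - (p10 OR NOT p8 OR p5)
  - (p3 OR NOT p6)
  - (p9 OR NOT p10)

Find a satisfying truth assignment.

p1 = True, p2 = False, p3 = True, p4 = True, p5 = True, p6 = True, p7 = False, p8 = False, p9 = True, p10 = True

Branch on p1: take p1 = True.
  then p8 is forced to False.
  then p10 is forced to True.
  then p5 is forced to True.
  then p9 is forced to True.
  then p4 is forced to True.
  then p7 is forced to False.
  then p2 is forced to False.
Branch on p3: take p3 = True.
p6 is now unconstrained; take p6 = True.
Every clause has at least one true literal under this assignment.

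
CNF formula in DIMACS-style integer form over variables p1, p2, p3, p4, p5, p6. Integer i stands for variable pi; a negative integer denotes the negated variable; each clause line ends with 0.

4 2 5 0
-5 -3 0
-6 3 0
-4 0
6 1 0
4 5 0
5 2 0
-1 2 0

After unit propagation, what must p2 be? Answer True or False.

Unit clause (~p4) sets p4 = False.
(p5 \/ p4) with p4 = False leaves only p5, so p5 = True.
(~p5 \/ ~p3): since p5 = True, the clause reduces to (~p3). p3 = False.
(~p6 \/ p3): since p3 = False, the clause reduces to (~p6). p6 = False.
From (p6 \/ p1) and p6 = False: p1 = True.
(~p1 \/ p2): since p1 = True, the clause reduces to (p2). p2 = True.

True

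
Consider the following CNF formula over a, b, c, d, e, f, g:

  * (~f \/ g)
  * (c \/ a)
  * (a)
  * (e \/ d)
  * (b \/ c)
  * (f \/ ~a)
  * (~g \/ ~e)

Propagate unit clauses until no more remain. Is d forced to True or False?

True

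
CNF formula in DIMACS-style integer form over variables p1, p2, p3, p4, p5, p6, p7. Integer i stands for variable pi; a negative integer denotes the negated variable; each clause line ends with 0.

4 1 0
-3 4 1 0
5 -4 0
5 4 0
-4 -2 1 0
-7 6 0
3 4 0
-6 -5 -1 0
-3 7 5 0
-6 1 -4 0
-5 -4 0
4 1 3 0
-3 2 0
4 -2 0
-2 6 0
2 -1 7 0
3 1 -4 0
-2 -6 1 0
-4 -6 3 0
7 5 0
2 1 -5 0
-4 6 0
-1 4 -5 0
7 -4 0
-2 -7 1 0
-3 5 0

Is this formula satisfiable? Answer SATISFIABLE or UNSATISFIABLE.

UNSATISFIABLE

p4 = True:
  propagation gives p5=True; an empty clause results — contradiction.
p4 = False:
  propagation gives p1=True, p5=True; an empty clause results — contradiction.
Every branch closes, so no satisfying assignment exists.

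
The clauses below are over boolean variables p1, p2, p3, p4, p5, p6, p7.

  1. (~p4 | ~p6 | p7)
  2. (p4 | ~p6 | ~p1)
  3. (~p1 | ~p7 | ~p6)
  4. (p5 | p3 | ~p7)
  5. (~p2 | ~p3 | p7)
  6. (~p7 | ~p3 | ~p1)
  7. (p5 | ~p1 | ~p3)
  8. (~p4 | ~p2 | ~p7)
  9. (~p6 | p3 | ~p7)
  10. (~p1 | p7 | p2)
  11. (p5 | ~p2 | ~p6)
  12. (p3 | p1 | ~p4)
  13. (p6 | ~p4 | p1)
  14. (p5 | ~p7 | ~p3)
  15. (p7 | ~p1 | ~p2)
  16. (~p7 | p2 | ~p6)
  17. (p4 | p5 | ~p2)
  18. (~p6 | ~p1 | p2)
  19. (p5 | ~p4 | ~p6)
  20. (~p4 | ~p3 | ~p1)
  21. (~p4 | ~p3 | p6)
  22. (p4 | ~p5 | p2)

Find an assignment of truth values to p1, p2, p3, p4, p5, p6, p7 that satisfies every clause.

p1=F, p2=T, p3=F, p4=F, p5=T, p6=F, p7=T

Check each clause:
  1. (p7 | ~p6 | ~p4) — ~p6 is true.
  2. (p4 | ~p1 | ~p6) — ~p6 is true.
  3. (~p1 | ~p6 | ~p7) — ~p6 is true.
  4. (p3 | ~p7 | p5) — p5 is true.
  5. (p7 | ~p2 | ~p3) — ~p3 is true.
  6. (~p7 | ~p3 | ~p1) — ~p3 is true.
  7. (p5 | ~p1 | ~p3) — p5 is true.
  8. (~p7 | ~p4 | ~p2) — ~p4 is true.
  9. (~p6 | p3 | ~p7) — ~p6 is true.
  10. (~p1 | p2 | p7) — p2 is true.
  11. (~p6 | ~p2 | p5) — ~p6 is true.
  12. (p1 | ~p4 | p3) — ~p4 is true.
  13. (p6 | p1 | ~p4) — ~p4 is true.
  14. (p5 | ~p3 | ~p7) — ~p3 is true.
  15. (~p1 | ~p2 | p7) — p7 is true.
  16. (~p7 | ~p6 | p2) — p2 is true.
  17. (p4 | p5 | ~p2) — p5 is true.
  18. (~p6 | p2 | ~p1) — p2 is true.
  19. (~p6 | ~p4 | p5) — ~p6 is true.
  20. (~p3 | ~p4 | ~p1) — ~p4 is true.
  21. (~p4 | ~p3 | p6) — ~p4 is true.
  22. (p2 | p4 | ~p5) — p2 is true.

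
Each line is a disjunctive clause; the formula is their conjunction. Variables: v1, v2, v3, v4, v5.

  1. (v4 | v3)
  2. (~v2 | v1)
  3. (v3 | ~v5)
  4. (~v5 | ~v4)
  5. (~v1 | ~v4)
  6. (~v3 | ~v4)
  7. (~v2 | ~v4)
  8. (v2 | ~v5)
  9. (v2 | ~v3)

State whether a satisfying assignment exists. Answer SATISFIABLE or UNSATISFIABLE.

SATISFIABLE

Pure literal: v5 appears only negated; assign v5 = False.
Try v1 = False.
  then v2 is forced to False.
  then v3 is forced to False.
  then v4 is forced to True.
So v1 = False, v2 = False, v3 = False, v4 = True, v5 = False is a satisfying assignment.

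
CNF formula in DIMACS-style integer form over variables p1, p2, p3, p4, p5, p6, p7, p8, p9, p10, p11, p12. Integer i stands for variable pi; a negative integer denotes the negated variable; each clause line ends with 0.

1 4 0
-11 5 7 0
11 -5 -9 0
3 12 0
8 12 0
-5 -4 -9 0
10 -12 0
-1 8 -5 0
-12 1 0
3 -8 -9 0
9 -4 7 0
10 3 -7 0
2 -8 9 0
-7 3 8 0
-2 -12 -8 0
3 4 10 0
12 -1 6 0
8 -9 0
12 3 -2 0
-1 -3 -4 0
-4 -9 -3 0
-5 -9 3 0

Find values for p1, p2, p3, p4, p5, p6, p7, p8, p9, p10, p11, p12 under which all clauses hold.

p1 = T, p2 = T, p3 = T, p4 = F, p5 = T, p6 = T, p7 = T, p8 = T, p9 = T, p10 = T, p11 = T, p12 = F

p6 occurs only positively in the remaining clauses — set p6 = True.
Pure literal: p10 appears only positively; assign p10 = True.
Try p1 = True.
For the remaining variables, p2 = True, p3 = True, p4 = False, p5 = True, p7 = True, p8 = True, p9 = True, p11 = True, p12 = False works.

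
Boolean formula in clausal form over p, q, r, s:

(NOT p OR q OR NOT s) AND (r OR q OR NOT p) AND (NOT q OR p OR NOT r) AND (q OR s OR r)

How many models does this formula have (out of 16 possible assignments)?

10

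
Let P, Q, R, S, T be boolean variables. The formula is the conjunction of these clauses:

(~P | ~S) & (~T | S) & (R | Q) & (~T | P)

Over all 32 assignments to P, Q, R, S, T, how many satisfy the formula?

9

Split on P, then S.
  P=T, S=T: a clause becomes empty — 0.
  P=T, S=F: remaining (Q,R,T) ∈ {(F,T,F); (T,F,F); (T,T,F)} — 3.
  P=F, S=T: remaining (Q,R,T) ∈ {(F,T,F); (T,F,F); (T,T,F)} — 3.
  P=F, S=F: remaining (Q,R,T) ∈ {(F,T,F); (T,F,F); (T,T,F)} — 3.
Total: 0 + 3 + 3 + 3 = 9.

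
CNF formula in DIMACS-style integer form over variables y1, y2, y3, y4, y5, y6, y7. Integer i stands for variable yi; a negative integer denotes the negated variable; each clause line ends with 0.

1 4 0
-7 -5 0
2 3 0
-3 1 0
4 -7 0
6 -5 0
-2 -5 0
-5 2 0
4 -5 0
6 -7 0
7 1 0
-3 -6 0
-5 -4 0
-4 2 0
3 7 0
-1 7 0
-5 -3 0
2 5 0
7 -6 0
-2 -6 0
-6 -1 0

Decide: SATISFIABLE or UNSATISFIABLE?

y5 = True:
  propagation gives y7=False, y6=True; an empty clause results — contradiction.
y5 = False:
  propagation gives y2=True, y6=False, y7=False, y1=True; an empty clause results — contradiction.
Every branch closes, so no satisfying assignment exists.

UNSATISFIABLE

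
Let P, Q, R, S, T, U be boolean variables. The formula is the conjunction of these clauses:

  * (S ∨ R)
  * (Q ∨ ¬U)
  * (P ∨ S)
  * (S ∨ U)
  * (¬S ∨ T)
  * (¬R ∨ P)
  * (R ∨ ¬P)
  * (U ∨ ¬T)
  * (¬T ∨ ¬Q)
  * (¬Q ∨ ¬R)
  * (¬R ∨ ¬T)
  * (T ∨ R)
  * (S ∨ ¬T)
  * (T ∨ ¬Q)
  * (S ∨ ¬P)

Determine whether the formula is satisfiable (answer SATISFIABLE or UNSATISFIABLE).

UNSATISFIABLE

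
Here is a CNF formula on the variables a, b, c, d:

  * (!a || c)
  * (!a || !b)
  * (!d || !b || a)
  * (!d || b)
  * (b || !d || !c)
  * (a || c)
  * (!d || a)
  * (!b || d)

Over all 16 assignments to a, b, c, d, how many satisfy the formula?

2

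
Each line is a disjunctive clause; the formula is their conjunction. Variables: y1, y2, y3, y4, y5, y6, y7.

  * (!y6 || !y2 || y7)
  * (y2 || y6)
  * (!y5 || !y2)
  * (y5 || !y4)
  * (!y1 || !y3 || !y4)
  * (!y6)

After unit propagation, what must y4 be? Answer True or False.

(!y6) stands alone — y6 = False.
(y2 || y6) with y6 = False leaves only y2, so y2 = True.
From (!y5 || !y2) and y2 = True: y5 = False.
(y5 || !y4) with y5 = False leaves only !y4, so y4 = False.

False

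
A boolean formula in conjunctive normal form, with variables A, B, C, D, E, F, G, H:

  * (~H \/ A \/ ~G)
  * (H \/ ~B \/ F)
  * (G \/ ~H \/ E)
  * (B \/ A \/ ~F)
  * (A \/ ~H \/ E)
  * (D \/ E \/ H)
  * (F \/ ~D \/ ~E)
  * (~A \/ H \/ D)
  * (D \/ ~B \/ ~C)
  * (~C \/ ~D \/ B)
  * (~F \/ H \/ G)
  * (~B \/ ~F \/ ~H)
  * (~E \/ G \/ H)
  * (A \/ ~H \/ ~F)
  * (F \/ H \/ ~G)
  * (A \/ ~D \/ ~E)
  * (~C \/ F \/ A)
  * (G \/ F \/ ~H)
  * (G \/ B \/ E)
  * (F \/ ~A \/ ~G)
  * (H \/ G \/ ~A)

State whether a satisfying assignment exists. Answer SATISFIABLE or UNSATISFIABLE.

C occurs only negated in the remaining clauses — set C = False.
Branch on A: take A = True.
The remaining clauses are satisfied by B = False, D = True, E = False, F = True, G = True, H = False.
Every clause has at least one true literal under this assignment.
So A=1  B=0  C=0  D=1  E=0  F=1  G=1  H=0 is a satisfying assignment.

SATISFIABLE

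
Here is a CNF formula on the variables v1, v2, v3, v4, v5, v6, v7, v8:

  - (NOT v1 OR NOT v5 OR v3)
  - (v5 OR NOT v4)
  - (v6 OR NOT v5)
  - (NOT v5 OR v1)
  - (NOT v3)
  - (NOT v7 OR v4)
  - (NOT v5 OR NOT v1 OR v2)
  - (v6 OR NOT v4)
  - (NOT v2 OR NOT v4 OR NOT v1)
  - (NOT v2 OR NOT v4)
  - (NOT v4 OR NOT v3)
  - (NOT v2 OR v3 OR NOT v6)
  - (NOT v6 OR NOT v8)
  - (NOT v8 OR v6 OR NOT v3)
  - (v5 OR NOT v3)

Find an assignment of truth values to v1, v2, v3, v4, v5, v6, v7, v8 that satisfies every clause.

v1 = T, v2 = F, v3 = F, v4 = F, v5 = F, v6 = F, v7 = F, v8 = T

(NOT v3) is a unit clause, so v3 = False.
v7 occurs only negated in the remaining clauses — set v7 = False.
Set v1 = True and propagate.
  then v5 is forced to False.
  then v4 is forced to False.
Set v2 = False and propagate.
For the remaining variables, v6 = False, v8 = True works.
Check each clause:
  1. (NOT v5 OR v3 OR NOT v1) — NOT v5 is true.
  2. (NOT v4 OR v5) — NOT v4 is true.
  3. (NOT v5 OR v6) — NOT v5 is true.
  4. (v1 OR NOT v5) — v1 is true.
  5. (NOT v3) — NOT v3 is true.
  6. (NOT v7 OR v4) — NOT v7 is true.
  7. (v2 OR NOT v1 OR NOT v5) — NOT v5 is true.
  8. (v6 OR NOT v4) — NOT v4 is true.
  9. (NOT v1 OR NOT v2 OR NOT v4) — NOT v4 is true.
  10. (NOT v2 OR NOT v4) — NOT v4 is true.
  11. (NOT v4 OR NOT v3) — NOT v4 is true.
  12. (NOT v6 OR NOT v2 OR v3) — NOT v6 is true.
  13. (NOT v6 OR NOT v8) — NOT v6 is true.
  14. (NOT v3 OR NOT v8 OR v6) — NOT v3 is true.
  15. (NOT v3 OR v5) — NOT v3 is true.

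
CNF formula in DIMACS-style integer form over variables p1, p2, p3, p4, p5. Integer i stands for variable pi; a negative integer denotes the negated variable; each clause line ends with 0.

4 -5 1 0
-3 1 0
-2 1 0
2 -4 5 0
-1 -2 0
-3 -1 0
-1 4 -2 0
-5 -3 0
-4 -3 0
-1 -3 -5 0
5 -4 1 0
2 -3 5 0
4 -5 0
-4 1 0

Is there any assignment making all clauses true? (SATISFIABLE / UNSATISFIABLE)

SATISFIABLE

p3 occurs only negated in the remaining clauses — set p3 = False.
Branch on p1: take p1 = True.
  then p2 is forced to False.
Set p4 = True and propagate.
  then p5 is forced to True.
Every clause has at least one true literal under this assignment.
So p1=T, p2=F, p3=F, p4=T, p5=T is a satisfying assignment.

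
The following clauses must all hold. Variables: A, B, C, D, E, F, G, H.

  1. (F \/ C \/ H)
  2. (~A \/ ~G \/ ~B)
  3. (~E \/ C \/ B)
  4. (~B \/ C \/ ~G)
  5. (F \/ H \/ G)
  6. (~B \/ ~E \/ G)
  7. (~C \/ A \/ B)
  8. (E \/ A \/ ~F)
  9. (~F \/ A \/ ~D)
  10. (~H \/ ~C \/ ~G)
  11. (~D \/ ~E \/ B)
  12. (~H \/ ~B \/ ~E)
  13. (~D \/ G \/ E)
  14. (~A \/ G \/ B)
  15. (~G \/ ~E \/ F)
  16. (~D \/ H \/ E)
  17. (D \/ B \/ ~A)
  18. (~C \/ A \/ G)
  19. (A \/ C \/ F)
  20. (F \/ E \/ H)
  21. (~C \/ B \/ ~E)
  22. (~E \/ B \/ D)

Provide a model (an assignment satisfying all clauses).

A = True, B = False, C = False, D = True, E = False, F = True, G = True, H = True

Set A = True and propagate.
Try B = False.
  then G is forced to True.
  then D is forced to True.
  then E is forced to False.
  then H is forced to True.
  then C is forced to False.
F is now unconstrained; take F = True.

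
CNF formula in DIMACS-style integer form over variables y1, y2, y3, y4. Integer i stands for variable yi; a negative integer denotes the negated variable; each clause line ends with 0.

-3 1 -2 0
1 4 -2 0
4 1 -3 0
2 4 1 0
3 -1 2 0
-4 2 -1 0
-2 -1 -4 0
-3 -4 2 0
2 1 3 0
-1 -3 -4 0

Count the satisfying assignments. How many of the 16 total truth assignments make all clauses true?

4

Satisfying assignments:
  y1=0 y2=1 y3=0 y4=1
  y1=1 y2=0 y3=1 y4=0
  y1=1 y2=1 y3=0 y4=0
  y1=1 y2=1 y3=1 y4=0
That's 4 in total.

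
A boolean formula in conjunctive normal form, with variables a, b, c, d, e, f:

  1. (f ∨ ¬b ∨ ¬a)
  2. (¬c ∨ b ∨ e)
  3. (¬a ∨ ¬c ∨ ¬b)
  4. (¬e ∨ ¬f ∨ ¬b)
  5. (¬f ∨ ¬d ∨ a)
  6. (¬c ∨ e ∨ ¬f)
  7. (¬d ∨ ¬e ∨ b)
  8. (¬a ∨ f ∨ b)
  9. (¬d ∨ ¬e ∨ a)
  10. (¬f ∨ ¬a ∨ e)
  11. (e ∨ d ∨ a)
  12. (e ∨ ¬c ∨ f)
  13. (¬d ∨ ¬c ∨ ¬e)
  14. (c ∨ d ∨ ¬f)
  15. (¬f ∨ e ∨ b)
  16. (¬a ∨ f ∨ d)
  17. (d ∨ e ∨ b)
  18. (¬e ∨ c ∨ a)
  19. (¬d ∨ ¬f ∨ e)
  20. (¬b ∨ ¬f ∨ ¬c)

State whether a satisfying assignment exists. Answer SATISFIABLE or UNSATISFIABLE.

SATISFIABLE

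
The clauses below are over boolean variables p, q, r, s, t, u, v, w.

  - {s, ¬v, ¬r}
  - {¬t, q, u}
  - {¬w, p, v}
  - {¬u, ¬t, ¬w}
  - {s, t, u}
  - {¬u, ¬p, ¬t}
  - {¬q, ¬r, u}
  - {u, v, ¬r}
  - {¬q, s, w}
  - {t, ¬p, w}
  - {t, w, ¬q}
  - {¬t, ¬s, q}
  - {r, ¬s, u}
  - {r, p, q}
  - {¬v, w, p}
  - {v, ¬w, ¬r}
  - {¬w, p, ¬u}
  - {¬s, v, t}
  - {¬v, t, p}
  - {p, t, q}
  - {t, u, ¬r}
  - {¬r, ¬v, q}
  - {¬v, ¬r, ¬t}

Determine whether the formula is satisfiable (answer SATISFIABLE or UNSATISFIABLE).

Try p = False.
Branch on q: take q = True.
Branch on r: take r = False.
For the remaining variables, s = True, t = True, u = True, v = False, w = False works.
So p=0, q=1, r=0, s=1, t=1, u=1, v=0, w=0 is a satisfying assignment.

SATISFIABLE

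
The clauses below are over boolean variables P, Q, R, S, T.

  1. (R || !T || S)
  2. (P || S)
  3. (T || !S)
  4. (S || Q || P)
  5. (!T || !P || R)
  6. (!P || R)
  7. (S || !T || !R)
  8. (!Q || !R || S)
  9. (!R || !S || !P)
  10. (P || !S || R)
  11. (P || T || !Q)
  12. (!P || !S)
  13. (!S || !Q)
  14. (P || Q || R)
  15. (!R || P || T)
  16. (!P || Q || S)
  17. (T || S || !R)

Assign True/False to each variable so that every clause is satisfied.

P = F, Q = F, R = T, S = T, T = T

Check each clause:
  1. (S || R || !T) — R is true.
  2. (P || S) — S is true.
  3. (T || !S) — T is true.
  4. (S || Q || P) — S is true.
  5. (!P || R || !T) — R is true.
  6. (!P || R) — R is true.
  7. (!T || S || !R) — S is true.
  8. (!Q || S || !R) — S is true.
  9. (!R || !P || !S) — !P is true.
  10. (!S || P || R) — R is true.
  11. (!Q || P || T) — T is true.
  12. (!S || !P) — !P is true.
  13. (!Q || !S) — !Q is true.
  14. (P || R || Q) — R is true.
  15. (!R || T || P) — T is true.
  16. (Q || S || !P) — S is true.
  17. (T || S || !R) — S is true.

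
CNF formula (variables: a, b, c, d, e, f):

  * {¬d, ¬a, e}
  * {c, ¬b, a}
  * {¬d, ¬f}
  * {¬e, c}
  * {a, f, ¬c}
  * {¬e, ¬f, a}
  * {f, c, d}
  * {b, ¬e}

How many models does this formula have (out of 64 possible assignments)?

13

Case analysis on a and c:
  a=T, c=T: 7 of the 16 assignments to (b,d,e,f) work.
  a=T, c=F: remaining (b,d,e,f) ∈ {(F,F,F,T); (T,F,F,T)} — 2.
  a=F, c=T: remaining (b,d,e,f) ∈ {(F,F,F,T); (T,F,F,T)} — 2.
  a=F, c=F: remaining (b,d,e,f) ∈ {(F,F,F,T); (F,T,F,F)} — 2.
Total: 7 + 2 + 2 + 2 = 13.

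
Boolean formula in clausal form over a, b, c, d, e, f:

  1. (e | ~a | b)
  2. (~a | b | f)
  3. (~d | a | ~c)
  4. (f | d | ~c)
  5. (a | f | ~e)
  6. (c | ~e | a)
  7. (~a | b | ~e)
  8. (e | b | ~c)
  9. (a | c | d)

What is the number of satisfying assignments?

21

Case analysis on a and c:
  a=1, c=1: e free; 3 ways for (b,d,f) × 2^1 = 6.
  a=1, c=0: forces b=1; d, e, f free → 2^3 = 8.
  a=0, c=1: remaining (b,d,e,f) ∈ {(0,0,1,1); (1,0,0,1); (1,0,1,1)} — 3.
  a=0, c=0: remaining (b,d,e,f) ∈ {(0,1,0,0); (0,1,0,1); (1,1,0,0); (1,1,0,1)} — 4.
Total: 6 + 8 + 3 + 4 = 21.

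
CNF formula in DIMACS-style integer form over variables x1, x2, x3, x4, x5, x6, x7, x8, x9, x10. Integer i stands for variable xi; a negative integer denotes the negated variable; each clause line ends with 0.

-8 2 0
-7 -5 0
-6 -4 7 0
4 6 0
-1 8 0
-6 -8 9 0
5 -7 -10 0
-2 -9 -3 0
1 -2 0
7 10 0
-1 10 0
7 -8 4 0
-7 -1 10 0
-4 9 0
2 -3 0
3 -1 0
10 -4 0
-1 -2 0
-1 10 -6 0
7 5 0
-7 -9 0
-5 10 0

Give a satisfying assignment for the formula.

x1=F, x2=F, x3=F, x4=F, x5=F, x6=T, x7=T, x8=F, x9=F, x10=F

Check each clause:
  1. (~x8 | x2) — ~x8 is true.
  2. (~x7 | ~x5) — ~x5 is true.
  3. (~x4 | ~x6 | x7) — ~x4 is true.
  4. (x4 | x6) — x6 is true.
  5. (x8 | ~x1) — ~x1 is true.
  6. (~x8 | ~x6 | x9) — ~x8 is true.
  7. (~x10 | ~x7 | x5) — ~x10 is true.
  8. (~x9 | ~x3 | ~x2) — ~x3 is true.
  9. (~x2 | x1) — ~x2 is true.
  10. (x7 | x10) — x7 is true.
  11. (x10 | ~x1) — ~x1 is true.
  12. (~x8 | x7 | x4) — ~x8 is true.
  13. (~x1 | x10 | ~x7) — ~x1 is true.
  14. (x9 | ~x4) — ~x4 is true.
  15. (x2 | ~x3) — ~x3 is true.
  16. (x3 | ~x1) — ~x1 is true.
  17. (x10 | ~x4) — ~x4 is true.
  18. (~x2 | ~x1) — ~x1 is true.
  19. (~x1 | ~x6 | x10) — ~x1 is true.
  20. (x5 | x7) — x7 is true.
  21. (~x9 | ~x7) — ~x9 is true.
  22. (x10 | ~x5) — ~x5 is true.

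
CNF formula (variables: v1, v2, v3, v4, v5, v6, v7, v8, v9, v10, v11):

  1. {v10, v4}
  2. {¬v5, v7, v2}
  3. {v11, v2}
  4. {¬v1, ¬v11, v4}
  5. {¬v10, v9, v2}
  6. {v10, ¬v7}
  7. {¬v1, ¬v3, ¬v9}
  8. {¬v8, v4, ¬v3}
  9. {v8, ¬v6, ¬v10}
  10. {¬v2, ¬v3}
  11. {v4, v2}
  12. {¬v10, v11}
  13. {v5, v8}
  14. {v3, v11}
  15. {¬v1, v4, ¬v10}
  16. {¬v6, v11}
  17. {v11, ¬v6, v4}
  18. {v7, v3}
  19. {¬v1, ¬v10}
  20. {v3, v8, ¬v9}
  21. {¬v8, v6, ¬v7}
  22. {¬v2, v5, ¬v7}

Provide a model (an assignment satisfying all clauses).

Pure literal: v1 appears only negated; assign v1 = False.
v4 occurs only positively in the remaining clauses — set v4 = True.
Branch on v2: take v2 = False.
  then v11 is forced to True.
Try v3 = False.
  then v7 is forced to True.
  then v10 is forced to True.
  then v9 is forced to True.
  then v8 is forced to True.
  then v6 is forced to True.
v5 is now unconstrained; take v5 = True.

v1=F, v2=F, v3=F, v4=T, v5=T, v6=T, v7=T, v8=T, v9=T, v10=T, v11=T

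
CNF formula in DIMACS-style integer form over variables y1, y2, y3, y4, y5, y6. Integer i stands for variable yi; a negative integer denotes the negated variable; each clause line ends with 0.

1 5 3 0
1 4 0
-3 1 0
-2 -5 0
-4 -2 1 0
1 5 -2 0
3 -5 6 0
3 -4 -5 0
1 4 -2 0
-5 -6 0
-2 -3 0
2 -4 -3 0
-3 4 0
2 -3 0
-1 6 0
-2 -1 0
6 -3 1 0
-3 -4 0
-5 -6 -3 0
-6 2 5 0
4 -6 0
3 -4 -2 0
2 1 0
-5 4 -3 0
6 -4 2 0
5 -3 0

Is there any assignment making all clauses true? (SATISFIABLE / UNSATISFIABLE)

y3 = True:
  propagation gives y1=True, y2=False; an empty clause results — contradiction.
y3 = False:
  y2 = True:
    propagation gives y5=False, y1=True; an empty clause results — contradiction.
  y2 = False:
    propagation gives y1=True, y6=True, y5=False; an empty clause results — contradiction.
Every branch closes, so no satisfying assignment exists.

UNSATISFIABLE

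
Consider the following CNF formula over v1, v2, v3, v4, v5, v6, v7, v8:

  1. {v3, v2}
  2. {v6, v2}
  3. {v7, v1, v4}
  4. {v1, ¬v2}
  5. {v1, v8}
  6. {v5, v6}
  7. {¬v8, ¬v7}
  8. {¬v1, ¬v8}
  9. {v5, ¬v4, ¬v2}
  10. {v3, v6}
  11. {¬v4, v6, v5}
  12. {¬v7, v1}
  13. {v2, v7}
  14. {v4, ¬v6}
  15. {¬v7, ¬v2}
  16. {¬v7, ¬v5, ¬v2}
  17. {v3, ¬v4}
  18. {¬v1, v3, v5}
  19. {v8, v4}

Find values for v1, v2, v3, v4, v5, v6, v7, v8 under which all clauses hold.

v1=T, v2=F, v3=T, v4=T, v5=T, v6=T, v7=T, v8=F

Check each clause:
  1. {v2, v3} — v3 is true.
  2. {v2, v6} — v6 is true.
  3. {v1, v7, v4} — v1 is true.
  4. {¬v2, v1} — v1 is true.
  5. {v1, v8} — v1 is true.
  6. {v5, v6} — v5 is true.
  7. {¬v7, ¬v8} — ¬v8 is true.
  8. {¬v1, ¬v8} — ¬v8 is true.
  9. {v5, ¬v4, ¬v2} — v5 is true.
  10. {v6, v3} — v3 is true.
  11. {v6, ¬v4, v5} — v5 is true.
  12. {v1, ¬v7} — v1 is true.
  13. {v2, v7} — v7 is true.
  14. {¬v6, v4} — v4 is true.
  15. {¬v2, ¬v7} — ¬v2 is true.
  16. {¬v2, ¬v7, ¬v5} — ¬v2 is true.
  17. {¬v4, v3} — v3 is true.
  18. {v5, v3, ¬v1} — v3 is true.
  19. {v8, v4} — v4 is true.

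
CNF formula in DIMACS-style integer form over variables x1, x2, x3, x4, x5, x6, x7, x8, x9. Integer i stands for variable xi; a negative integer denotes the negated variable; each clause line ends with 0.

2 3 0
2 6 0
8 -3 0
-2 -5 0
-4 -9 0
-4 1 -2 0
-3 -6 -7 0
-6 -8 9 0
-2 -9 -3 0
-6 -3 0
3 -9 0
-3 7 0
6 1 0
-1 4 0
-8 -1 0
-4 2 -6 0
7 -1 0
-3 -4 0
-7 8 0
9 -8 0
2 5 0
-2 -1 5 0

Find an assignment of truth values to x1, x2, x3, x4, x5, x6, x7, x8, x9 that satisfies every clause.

x1=False, x2=True, x3=False, x4=False, x5=False, x6=True, x7=False, x8=False, x9=False

Set x1 = False and propagate.
  then x6 is forced to True.
  then x3 is forced to False.
  then x2 is forced to True.
  then x5 is forced to False.
  then x4 is forced to False.
  then x9 is forced to False.
  then x8 is forced to False.
  then x7 is forced to False.
Check each clause:
  1. {x2, x3} — x2 is true.
  2. {x6, x2} — x2 is true.
  3. {¬x3, x8} — ¬x3 is true.
  4. {¬x2, ¬x5} — ¬x5 is true.
  5. {¬x9, ¬x4} — ¬x4 is true.
  6. {¬x4, x1, ¬x2} — ¬x4 is true.
  7. {¬x3, ¬x7, ¬x6} — ¬x7 is true.
  8. {x9, ¬x8, ¬x6} — ¬x8 is true.
  9. {¬x3, ¬x2, ¬x9} — ¬x3 is true.
  10. {¬x6, ¬x3} — ¬x3 is true.
  11. {x3, ¬x9} — ¬x9 is true.
  12. {x7, ¬x3} — ¬x3 is true.
  13. {x1, x6} — x6 is true.
  14. {x4, ¬x1} — ¬x1 is true.
  15. {¬x1, ¬x8} — ¬x8 is true.
  16. {x2, ¬x4, ¬x6} — x2 is true.
  17. {¬x1, x7} — ¬x1 is true.
  18. {¬x3, ¬x4} — ¬x4 is true.
  19. {x8, ¬x7} — ¬x7 is true.
  20. {x9, ¬x8} — ¬x8 is true.
  21. {x5, x2} — x2 is true.
  22. {¬x2, x5, ¬x1} — ¬x1 is true.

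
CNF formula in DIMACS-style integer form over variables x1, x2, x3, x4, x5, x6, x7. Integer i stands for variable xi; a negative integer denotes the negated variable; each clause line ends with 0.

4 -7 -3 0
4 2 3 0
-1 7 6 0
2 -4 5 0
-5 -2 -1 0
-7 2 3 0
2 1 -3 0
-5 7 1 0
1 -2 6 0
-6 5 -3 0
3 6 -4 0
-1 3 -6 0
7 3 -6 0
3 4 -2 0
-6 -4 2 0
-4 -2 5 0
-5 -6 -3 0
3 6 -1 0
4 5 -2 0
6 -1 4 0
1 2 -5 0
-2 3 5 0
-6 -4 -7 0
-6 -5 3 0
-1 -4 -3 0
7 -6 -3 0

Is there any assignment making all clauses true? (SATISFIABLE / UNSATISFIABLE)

UNSATISFIABLE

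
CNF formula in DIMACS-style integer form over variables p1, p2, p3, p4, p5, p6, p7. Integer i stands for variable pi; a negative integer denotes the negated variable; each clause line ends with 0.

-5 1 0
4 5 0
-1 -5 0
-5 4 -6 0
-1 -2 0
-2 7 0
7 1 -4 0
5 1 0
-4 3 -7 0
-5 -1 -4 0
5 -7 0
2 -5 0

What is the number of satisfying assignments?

4

Satisfying assignments:
  p1=1 p2=0 p3=0 p4=1 p5=0 p6=0 p7=0
  p1=1 p2=0 p3=0 p4=1 p5=0 p6=1 p7=0
  p1=1 p2=0 p3=1 p4=1 p5=0 p6=0 p7=0
  p1=1 p2=0 p3=1 p4=1 p5=0 p6=1 p7=0
Count: 4.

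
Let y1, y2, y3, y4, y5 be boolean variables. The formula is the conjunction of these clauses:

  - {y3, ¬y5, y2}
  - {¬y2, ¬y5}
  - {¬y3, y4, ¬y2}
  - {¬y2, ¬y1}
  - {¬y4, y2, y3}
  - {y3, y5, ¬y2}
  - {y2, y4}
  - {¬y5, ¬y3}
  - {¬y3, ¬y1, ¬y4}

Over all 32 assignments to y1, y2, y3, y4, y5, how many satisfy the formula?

2

The models are:
  y1=F y2=F y3=T y4=T y5=F
  y1=F y2=T y3=T y4=T y5=F
That's 2 in total.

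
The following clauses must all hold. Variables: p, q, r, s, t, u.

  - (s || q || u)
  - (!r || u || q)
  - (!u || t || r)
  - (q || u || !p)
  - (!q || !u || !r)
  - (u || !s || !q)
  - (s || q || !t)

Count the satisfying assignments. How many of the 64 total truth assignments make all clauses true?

Case analysis on q and u:
  q=T, u=T: remaining (p,r,s,t) ∈ {(F,F,F,T); (F,F,T,T); (T,F,F,T); (T,F,T,T)} — 4.
  q=T, u=F: forces s=F; p, r, t free → 2^3 = 8.
  q=F, u=T: p free; 4 ways for (r,s,t) × 2^1 = 8.
  q=F, u=F: remaining (p,r,s,t) ∈ {(F,F,T,F); (F,F,T,T)} — 2.
Total: 4 + 8 + 8 + 2 = 22.

22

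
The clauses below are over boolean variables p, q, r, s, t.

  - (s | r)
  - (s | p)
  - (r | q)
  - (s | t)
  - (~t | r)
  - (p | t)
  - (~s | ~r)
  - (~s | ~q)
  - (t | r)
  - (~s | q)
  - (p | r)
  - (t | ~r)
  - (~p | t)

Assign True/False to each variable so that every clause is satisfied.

Branch on p: take p = True.
  then t is forced to True.
  then r is forced to True.
  then s is forced to False.
q is now unconstrained; take q = False.

p = T, q = F, r = T, s = F, t = T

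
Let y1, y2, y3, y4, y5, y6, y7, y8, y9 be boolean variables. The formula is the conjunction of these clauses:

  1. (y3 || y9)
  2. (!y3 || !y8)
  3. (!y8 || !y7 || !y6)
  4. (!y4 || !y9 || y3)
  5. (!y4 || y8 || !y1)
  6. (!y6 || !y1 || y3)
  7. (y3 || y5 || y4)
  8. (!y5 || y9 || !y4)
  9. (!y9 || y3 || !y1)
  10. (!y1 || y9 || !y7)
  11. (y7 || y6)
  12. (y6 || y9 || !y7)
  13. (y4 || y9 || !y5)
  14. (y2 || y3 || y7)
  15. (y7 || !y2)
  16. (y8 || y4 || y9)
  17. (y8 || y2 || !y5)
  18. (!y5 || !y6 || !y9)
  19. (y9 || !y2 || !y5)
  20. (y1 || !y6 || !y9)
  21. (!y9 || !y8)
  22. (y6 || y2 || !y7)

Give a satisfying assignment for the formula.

y1=T, y2=T, y3=T, y4=F, y5=F, y6=F, y7=T, y8=F, y9=T

Set y1 = True and propagate.
Set y2 = True and propagate.
  then y7 is forced to True.
  then y9 is forced to True.
  then y3 is forced to True.
  then y8 is forced to False.
  then y4 is forced to False.
The remaining clauses are satisfied by y5 = False, y6 = False.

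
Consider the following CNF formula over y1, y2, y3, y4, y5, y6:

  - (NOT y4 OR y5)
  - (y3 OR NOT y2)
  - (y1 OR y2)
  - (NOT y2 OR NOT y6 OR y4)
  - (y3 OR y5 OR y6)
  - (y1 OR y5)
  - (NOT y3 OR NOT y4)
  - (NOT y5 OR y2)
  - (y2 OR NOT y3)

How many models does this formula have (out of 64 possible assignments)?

Satisfying assignments:
  y1=F y2=T y3=T y4=F y5=T y6=F
  y1=T y2=F y3=F y4=F y5=F y6=T
  y1=T y2=T y3=T y4=F y5=F y6=F
  y1=T y2=T y3=T y4=F y5=T y6=F
Count: 4.

4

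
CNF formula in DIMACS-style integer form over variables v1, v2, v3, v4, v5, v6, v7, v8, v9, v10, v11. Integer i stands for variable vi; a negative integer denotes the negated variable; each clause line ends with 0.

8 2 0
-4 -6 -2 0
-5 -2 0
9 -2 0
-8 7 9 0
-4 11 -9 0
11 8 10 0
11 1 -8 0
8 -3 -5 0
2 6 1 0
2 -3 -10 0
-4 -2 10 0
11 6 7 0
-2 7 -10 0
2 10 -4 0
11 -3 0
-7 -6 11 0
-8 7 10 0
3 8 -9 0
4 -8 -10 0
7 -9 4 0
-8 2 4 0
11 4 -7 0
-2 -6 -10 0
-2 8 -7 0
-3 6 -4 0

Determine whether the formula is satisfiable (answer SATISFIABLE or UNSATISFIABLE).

v1 occurs only positively in the remaining clauses — set v1 = True.
Pure literal: v5 appears only negated; assign v5 = False.
Set v2 = True and propagate.
  then v9 is forced to True.
Branch on v3: take v3 = True.
  then v11 is forced to True.
Try v4 = False.
  then v7 is forced to True.
  then v8 is forced to True.
  then v10 is forced to False.
v6 is now unconstrained; take v6 = False.
So v1=T, v2=T, v3=T, v4=F, v5=F, v6=F, v7=T, v8=T, v9=T, v10=F, v11=T is a satisfying assignment.

SATISFIABLE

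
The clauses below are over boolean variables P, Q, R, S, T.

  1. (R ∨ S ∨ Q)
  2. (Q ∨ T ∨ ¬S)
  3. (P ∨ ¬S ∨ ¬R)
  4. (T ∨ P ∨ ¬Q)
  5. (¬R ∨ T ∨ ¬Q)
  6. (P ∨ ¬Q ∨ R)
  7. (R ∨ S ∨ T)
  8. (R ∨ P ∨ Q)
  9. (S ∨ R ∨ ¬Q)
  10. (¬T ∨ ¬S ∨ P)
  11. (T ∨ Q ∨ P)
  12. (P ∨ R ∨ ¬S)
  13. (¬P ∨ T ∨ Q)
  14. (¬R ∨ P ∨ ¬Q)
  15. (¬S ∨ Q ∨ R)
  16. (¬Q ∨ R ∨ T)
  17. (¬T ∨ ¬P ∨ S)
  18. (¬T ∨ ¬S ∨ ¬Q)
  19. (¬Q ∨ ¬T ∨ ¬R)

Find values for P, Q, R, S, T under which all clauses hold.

P = T  Q = F  R = T  S = T  T = T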